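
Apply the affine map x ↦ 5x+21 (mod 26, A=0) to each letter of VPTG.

V(21): 5·21+21=126≡22 → W
P(15): 5·15+21=96≡18 → S
T(19): 5·19+21=116≡12 → M
G(6): 5·6+21=51≡25 → Z

WSMZ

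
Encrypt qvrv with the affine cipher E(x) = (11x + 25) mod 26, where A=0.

twew

q(16): 11·16+25=201≡19 → t
v(21): 11·21+25=256≡22 → w
r(17): 11·17+25=212≡4 → e
v(21): 11·21+25=256≡22 → w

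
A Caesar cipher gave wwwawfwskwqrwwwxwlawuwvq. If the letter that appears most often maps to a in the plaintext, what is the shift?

22

The most frequent ciphertext letter is w (appears 12 times).
w is position 22; a is position 0.
Shift = 22.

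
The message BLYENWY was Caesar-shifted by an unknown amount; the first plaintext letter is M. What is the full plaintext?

From the crib: B(1)−M(12)=-11≡15, so the shift is 15.
Subtract 15 from each ciphertext letter:
B(1): 1−15=-14≡12 → M
L(11): 11−15=-4≡22 → W
Y(24): 24−15=9 → J
E(4): 4−15=-11≡15 → P
N(13): 13−15=-2≡24 → Y
W(22): 22−15=7 → H
Y(24): 24−15=9 → J

MWJPYHJ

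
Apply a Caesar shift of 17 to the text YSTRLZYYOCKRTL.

Y(24): 24+17=41≡15 → P
S(18): 18+17=35≡9 → J
T(19): 19+17=36≡10 → K
R(17): 17+17=34≡8 → I
L(11): 11+17=28≡2 → C
Z(25): 25+17=42≡16 → Q
Y(24): 24+17=41≡15 → P
Y(24): 24+17=41≡15 → P
O(14): 14+17=31≡5 → F
C(2): 2+17=19 → T
K(10): 10+17=27≡1 → B
R(17): 17+17=34≡8 → I
T(19): 19+17=36≡10 → K
L(11): 11+17=28≡2 → C

PJKICQPPFTBIKC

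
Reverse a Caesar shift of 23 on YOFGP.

BRIJS

Y(24): 24−23=1 → B
O(14): 14−23=-9≡17 → R
F(5): 5−23=-18≡8 → I
G(6): 6−23=-17≡9 → J
P(15): 15−23=-8≡18 → S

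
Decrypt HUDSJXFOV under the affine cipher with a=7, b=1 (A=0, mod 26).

The inverse of 7 mod 26 is 15, since 7·15=105≡1. Apply D(y)=15·(y−1) mod 26:
H(7): 15·(7−1)=90≡12 → M
U(20): 15·(20−1)=285≡25 → Z
D(3): 15·(3−1)=30≡4 → E
S(18): 15·(18−1)=255≡21 → V
J(9): 15·(9−1)=120≡16 → Q
X(23): 15·(23−1)=330≡18 → S
F(5): 15·(5−1)=60≡8 → I
O(14): 15·(14−1)=195≡13 → N
V(21): 15·(21−1)=300≡14 → O

MZEVQSINO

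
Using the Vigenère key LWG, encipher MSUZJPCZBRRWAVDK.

Repeat the key across the message: LWGLWGLWGLWGLWGL
M(12)+L(11): 23 → X
S(18)+W(22): 40≡14 → O
U(20)+G(6): 26≡0 → A
Z(25)+L(11): 36≡10 → K
J(9)+W(22): 31≡5 → F
P(15)+G(6): 21 → V
C(2)+L(11): 13 → N
Z(25)+W(22): 47≡21 → V
B(1)+G(6): 7 → H
R(17)+L(11): 28≡2 → C
R(17)+W(22): 39≡13 → N
W(22)+G(6): 28≡2 → C
A(0)+L(11): 11 → L
V(21)+W(22): 43≡17 → R
D(3)+G(6): 9 → J
K(10)+L(11): 21 → V

XOAKFVNVHCNCLRJV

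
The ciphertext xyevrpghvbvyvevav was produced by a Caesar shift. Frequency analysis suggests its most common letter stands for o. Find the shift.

The most frequent ciphertext letter is v (appears 6 times).
v is position 21; o is position 14.
Shift = 7.

7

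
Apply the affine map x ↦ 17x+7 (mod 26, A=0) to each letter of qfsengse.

tobxufbx

q(16): 17·16+7=279≡19 → t
f(5): 17·5+7=92≡14 → o
s(18): 17·18+7=313≡1 → b
e(4): 17·4+7=75≡23 → x
n(13): 17·13+7=228≡20 → u
g(6): 17·6+7=109≡5 → f
s(18): 17·18+7=313≡1 → b
e(4): 17·4+7=75≡23 → x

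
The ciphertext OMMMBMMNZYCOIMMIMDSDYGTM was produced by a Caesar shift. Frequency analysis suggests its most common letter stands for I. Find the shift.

The most frequent ciphertext letter is M (appears 9 times).
M is position 12; I is position 8.
Shift = 4.

4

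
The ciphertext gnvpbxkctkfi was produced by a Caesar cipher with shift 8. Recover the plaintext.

g(6): 6−8=-2≡24 → y
n(13): 13−8=5 → f
v(21): 21−8=13 → n
p(15): 15−8=7 → h
b(1): 1−8=-7≡19 → t
x(23): 23−8=15 → p
k(10): 10−8=2 → c
c(2): 2−8=-6≡20 → u
t(19): 19−8=11 → l
k(10): 10−8=2 → c
f(5): 5−8=-3≡23 → x
i(8): 8−8=0 → a

yfnhtpculcxa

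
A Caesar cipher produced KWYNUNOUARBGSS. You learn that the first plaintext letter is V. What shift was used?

From the crib: K(10)−V(21)=-11≡15, so the shift is 15.

15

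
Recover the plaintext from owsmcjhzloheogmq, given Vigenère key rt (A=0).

xdbtlqqguvqlxnvx

Repeat the key across the ciphertext: rtrtrtrtrtrtrtrt
o(14)−r(17): -3≡23 → x
w(22)−t(19): 3 → d
s(18)−r(17): 1 → b
m(12)−t(19): -7≡19 → t
c(2)−r(17): -15≡11 → l
j(9)−t(19): -10≡16 → q
h(7)−r(17): -10≡16 → q
z(25)−t(19): 6 → g
l(11)−r(17): -6≡20 → u
o(14)−t(19): -5≡21 → v
h(7)−r(17): -10≡16 → q
e(4)−t(19): -15≡11 → l
o(14)−r(17): -3≡23 → x
g(6)−t(19): -13≡13 → n
m(12)−r(17): -5≡21 → v
q(16)−t(19): -3≡23 → x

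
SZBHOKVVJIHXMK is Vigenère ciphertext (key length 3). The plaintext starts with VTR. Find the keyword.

XGK

Subtract each crib letter from the matching ciphertext letter (mod 26):
S(18)−V(21)=-3≡23 → X
Z(25)−T(19)=6 → G
B(1)−R(17)=-16≡10 → K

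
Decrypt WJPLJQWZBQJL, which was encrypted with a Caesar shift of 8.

W(22): 22−8=14 → O
J(9): 9−8=1 → B
P(15): 15−8=7 → H
L(11): 11−8=3 → D
J(9): 9−8=1 → B
Q(16): 16−8=8 → I
W(22): 22−8=14 → O
Z(25): 25−8=17 → R
B(1): 1−8=-7≡19 → T
Q(16): 16−8=8 → I
J(9): 9−8=1 → B
L(11): 11−8=3 → D

OBHDBIORTIBD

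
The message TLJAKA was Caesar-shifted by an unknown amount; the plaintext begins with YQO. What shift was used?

21

From the crib: T(19)−Y(24)=-5≡21, so the shift is 21.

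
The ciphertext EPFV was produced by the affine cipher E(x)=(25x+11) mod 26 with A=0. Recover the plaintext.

HWGQ

The inverse of 25 mod 26 is 25, since 25·25=625≡1. Apply D(y)=25·(y−11) mod 26:
E(4): 25·(4−11)=-175≡7 → H
P(15): 25·(15−11)=100≡22 → W
F(5): 25·(5−11)=-150≡6 → G
V(21): 25·(21−11)=250≡16 → Q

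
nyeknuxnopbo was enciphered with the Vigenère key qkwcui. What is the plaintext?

xoiitmhdsnhg

Repeat the key across the ciphertext: qkwcuiqkwcui
n(13)−q(16): -3≡23 → x
y(24)−k(10): 14 → o
e(4)−w(22): -18≡8 → i
k(10)−c(2): 8 → i
n(13)−u(20): -7≡19 → t
u(20)−i(8): 12 → m
x(23)−q(16): 7 → h
n(13)−k(10): 3 → d
o(14)−w(22): -8≡18 → s
p(15)−c(2): 13 → n
b(1)−u(20): -19≡7 → h
o(14)−i(8): 6 → g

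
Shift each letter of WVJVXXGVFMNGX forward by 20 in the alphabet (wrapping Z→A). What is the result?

W(22): 22+20=42≡16 → Q
V(21): 21+20=41≡15 → P
J(9): 9+20=29≡3 → D
V(21): 21+20=41≡15 → P
X(23): 23+20=43≡17 → R
X(23): 23+20=43≡17 → R
G(6): 6+20=26≡0 → A
V(21): 21+20=41≡15 → P
F(5): 5+20=25 → Z
M(12): 12+20=32≡6 → G
N(13): 13+20=33≡7 → H
G(6): 6+20=26≡0 → A
X(23): 23+20=43≡17 → R

QPDPRRAPZGHAR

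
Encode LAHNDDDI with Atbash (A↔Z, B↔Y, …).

L(11) → O(14)
A(0) → Z(25)
H(7) → S(18)
N(13) → M(12)
D(3) → W(22)
D(3) → W(22)
D(3) → W(22)
I(8) → R(17)

OZSMWWWR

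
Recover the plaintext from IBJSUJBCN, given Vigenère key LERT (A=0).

XXSZJFKJC

Repeat the key across the ciphertext: LERTLERTL
I(8)−L(11): -3≡23 → X
B(1)−E(4): -3≡23 → X
J(9)−R(17): -8≡18 → S
S(18)−T(19): -1≡25 → Z
U(20)−L(11): 9 → J
J(9)−E(4): 5 → F
B(1)−R(17): -16≡10 → K
C(2)−T(19): -17≡9 → J
N(13)−L(11): 2 → C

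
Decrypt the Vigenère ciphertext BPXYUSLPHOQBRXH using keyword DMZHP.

Repeat the key across the ciphertext: DMZHPDMZHPDMZHP
B(1)−D(3): -2≡24 → Y
P(15)−M(12): 3 → D
X(23)−Z(25): -2≡24 → Y
Y(24)−H(7): 17 → R
U(20)−P(15): 5 → F
S(18)−D(3): 15 → P
L(11)−M(12): -1≡25 → Z
P(15)−Z(25): -10≡16 → Q
H(7)−H(7): 0 → A
O(14)−P(15): -1≡25 → Z
Q(16)−D(3): 13 → N
B(1)−M(12): -11≡15 → P
R(17)−Z(25): -8≡18 → S
X(23)−H(7): 16 → Q
H(7)−P(15): -8≡18 → S

YDYRFPZQAZNPSQS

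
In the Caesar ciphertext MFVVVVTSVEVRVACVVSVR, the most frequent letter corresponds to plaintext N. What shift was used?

8

The most frequent ciphertext letter is V (appears 10 times).
V is position 21; N is position 13.
Shift = 8.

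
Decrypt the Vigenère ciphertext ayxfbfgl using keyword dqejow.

xitwnjdv

Repeat the key across the ciphertext: dqejowdq
a(0)−d(3): -3≡23 → x
y(24)−q(16): 8 → i
x(23)−e(4): 19 → t
f(5)−j(9): -4≡22 → w
b(1)−o(14): -13≡13 → n
f(5)−w(22): -17≡9 → j
g(6)−d(3): 3 → d
l(11)−q(16): -5≡21 → v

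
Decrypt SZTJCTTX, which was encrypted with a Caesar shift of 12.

GNHXQHHL

S(18): 18−12=6 → G
Z(25): 25−12=13 → N
T(19): 19−12=7 → H
J(9): 9−12=-3≡23 → X
C(2): 2−12=-10≡16 → Q
T(19): 19−12=7 → H
T(19): 19−12=7 → H
X(23): 23−12=11 → L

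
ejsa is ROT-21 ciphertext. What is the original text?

joxf

e(4): 4−21=-17≡9 → j
j(9): 9−21=-12≡14 → o
s(18): 18−21=-3≡23 → x
a(0): 0−21=-21≡5 → f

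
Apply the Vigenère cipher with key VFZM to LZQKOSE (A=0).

Repeat the key across the message: VFZMVFZ
L(11)+V(21): 32≡6 → G
Z(25)+F(5): 30≡4 → E
Q(16)+Z(25): 41≡15 → P
K(10)+M(12): 22 → W
O(14)+V(21): 35≡9 → J
S(18)+F(5): 23 → X
E(4)+Z(25): 29≡3 → D

GEPWJXD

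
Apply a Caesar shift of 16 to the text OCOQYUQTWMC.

O(14): 14+16=30≡4 → E
C(2): 2+16=18 → S
O(14): 14+16=30≡4 → E
Q(16): 16+16=32≡6 → G
Y(24): 24+16=40≡14 → O
U(20): 20+16=36≡10 → K
Q(16): 16+16=32≡6 → G
T(19): 19+16=35≡9 → J
W(22): 22+16=38≡12 → M
M(12): 12+16=28≡2 → C
C(2): 2+16=18 → S

ESEGOKGJMCS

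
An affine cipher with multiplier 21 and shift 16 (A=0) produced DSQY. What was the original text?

The inverse of 21 mod 26 is 5, since 21·5=105≡1. Apply D(y)=5·(y−16) mod 26:
D(3): 5·(3−16)=-65≡13 → N
S(18): 5·(18−16)=10 → K
Q(16): 5·(16−16)=0 → A
Y(24): 5·(24−16)=40≡14 → O

NKAO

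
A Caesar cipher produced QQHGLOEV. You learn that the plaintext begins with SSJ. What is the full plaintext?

From the crib: Q(16)−S(18)=-2≡24, so the shift is 24.
Subtract 24 from each ciphertext letter:
Q(16): 16−24=-8≡18 → S
Q(16): 16−24=-8≡18 → S
H(7): 7−24=-17≡9 → J
G(6): 6−24=-18≡8 → I
L(11): 11−24=-13≡13 → N
O(14): 14−24=-10≡16 → Q
E(4): 4−24=-20≡6 → G
V(21): 21−24=-3≡23 → X

SSJINQGX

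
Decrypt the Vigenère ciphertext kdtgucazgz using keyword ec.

Repeat the key across the ciphertext: ececececec
k(10)−e(4): 6 → g
d(3)−c(2): 1 → b
t(19)−e(4): 15 → p
g(6)−c(2): 4 → e
u(20)−e(4): 16 → q
c(2)−c(2): 0 → a
a(0)−e(4): -4≡22 → w
z(25)−c(2): 23 → x
g(6)−e(4): 2 → c
z(25)−c(2): 23 → x

gbpeqawxcx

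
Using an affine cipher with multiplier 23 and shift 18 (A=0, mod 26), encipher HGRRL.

H(7): 23·7+18=179≡23 → X
G(6): 23·6+18=156≡0 → A
R(17): 23·17+18=409≡19 → T
R(17): 23·17+18=409≡19 → T
L(11): 23·11+18=271≡11 → L

XATTL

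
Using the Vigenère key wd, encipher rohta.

nrdww

Repeat the key across the message: wdwdw
r(17)+w(22): 39≡13 → n
o(14)+d(3): 17 → r
h(7)+w(22): 29≡3 → d
t(19)+d(3): 22 → w
a(0)+w(22): 22 → w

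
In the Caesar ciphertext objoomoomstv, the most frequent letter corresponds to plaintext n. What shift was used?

1

The most frequent ciphertext letter is o (appears 5 times).
o is position 14; n is position 13.
Shift = 1.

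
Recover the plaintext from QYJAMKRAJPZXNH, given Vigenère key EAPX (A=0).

MYUDIKCDFPKAJH

Repeat the key across the ciphertext: EAPXEAPXEAPXEA
Q(16)−E(4): 12 → M
Y(24)−A(0): 24 → Y
J(9)−P(15): -6≡20 → U
A(0)−X(23): -23≡3 → D
M(12)−E(4): 8 → I
K(10)−A(0): 10 → K
R(17)−P(15): 2 → C
A(0)−X(23): -23≡3 → D
J(9)−E(4): 5 → F
P(15)−A(0): 15 → P
Z(25)−P(15): 10 → K
X(23)−X(23): 0 → A
N(13)−E(4): 9 → J
H(7)−A(0): 7 → H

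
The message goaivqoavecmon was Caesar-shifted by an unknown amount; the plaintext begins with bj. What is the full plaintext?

From the crib: g(6)−b(1)=5, so the shift is 5.
Subtract 5 from each ciphertext letter:
g(6): 6−5=1 → b
o(14): 14−5=9 → j
a(0): 0−5=-5≡21 → v
i(8): 8−5=3 → d
v(21): 21−5=16 → q
q(16): 16−5=11 → l
o(14): 14−5=9 → j
a(0): 0−5=-5≡21 → v
v(21): 21−5=16 → q
e(4): 4−5=-1≡25 → z
c(2): 2−5=-3≡23 → x
m(12): 12−5=7 → h
o(14): 14−5=9 → j
n(13): 13−5=8 → i

bjvdqljvqzxhji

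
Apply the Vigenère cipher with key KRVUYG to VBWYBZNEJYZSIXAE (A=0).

FSRSZFXVESXYSOVY

Repeat the key across the message: KRVUYGKRVUYGKRVU
V(21)+K(10): 31≡5 → F
B(1)+R(17): 18 → S
W(22)+V(21): 43≡17 → R
Y(24)+U(20): 44≡18 → S
B(1)+Y(24): 25 → Z
Z(25)+G(6): 31≡5 → F
N(13)+K(10): 23 → X
E(4)+R(17): 21 → V
J(9)+V(21): 30≡4 → E
Y(24)+U(20): 44≡18 → S
Z(25)+Y(24): 49≡23 → X
S(18)+G(6): 24 → Y
I(8)+K(10): 18 → S
X(23)+R(17): 40≡14 → O
A(0)+V(21): 21 → V
E(4)+U(20): 24 → Y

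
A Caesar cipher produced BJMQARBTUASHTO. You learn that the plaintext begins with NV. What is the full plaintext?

From the crib: B(1)−N(13)=-12≡14, so the shift is 14.
Subtract 14 from each ciphertext letter:
B(1): 1−14=-13≡13 → N
J(9): 9−14=-5≡21 → V
M(12): 12−14=-2≡24 → Y
Q(16): 16−14=2 → C
A(0): 0−14=-14≡12 → M
R(17): 17−14=3 → D
B(1): 1−14=-13≡13 → N
T(19): 19−14=5 → F
U(20): 20−14=6 → G
A(0): 0−14=-14≡12 → M
S(18): 18−14=4 → E
H(7): 7−14=-7≡19 → T
T(19): 19−14=5 → F
O(14): 14−14=0 → A

NVYCMDNFGMETFA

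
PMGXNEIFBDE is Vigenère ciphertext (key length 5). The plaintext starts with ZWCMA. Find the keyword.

Subtract each crib letter from the matching ciphertext letter (mod 26):
P(15)−Z(25)=-10≡16 → Q
M(12)−W(22)=-10≡16 → Q
G(6)−C(2)=4 → E
X(23)−M(12)=11 → L
N(13)−A(0)=13 → N

QQELN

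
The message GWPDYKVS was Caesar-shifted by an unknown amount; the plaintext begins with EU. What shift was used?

From the crib: G(6)−E(4)=2, so the shift is 2.

2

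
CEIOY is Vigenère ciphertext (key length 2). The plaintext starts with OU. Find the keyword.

Subtract each crib letter from the matching ciphertext letter (mod 26):
C(2)−O(14)=-12≡14 → O
E(4)−U(20)=-16≡10 → K

OK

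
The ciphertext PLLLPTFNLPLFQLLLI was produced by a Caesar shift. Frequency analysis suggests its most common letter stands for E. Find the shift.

The most frequent ciphertext letter is L (appears 8 times).
L is position 11; E is position 4.
Shift = 7.

7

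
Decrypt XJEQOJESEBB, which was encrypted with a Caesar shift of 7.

X(23): 23−7=16 → Q
J(9): 9−7=2 → C
E(4): 4−7=-3≡23 → X
Q(16): 16−7=9 → J
O(14): 14−7=7 → H
J(9): 9−7=2 → C
E(4): 4−7=-3≡23 → X
S(18): 18−7=11 → L
E(4): 4−7=-3≡23 → X
B(1): 1−7=-6≡20 → U
B(1): 1−7=-6≡20 → U

QCXJHCXLXUU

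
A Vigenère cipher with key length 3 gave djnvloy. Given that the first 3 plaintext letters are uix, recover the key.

Subtract each crib letter from the matching ciphertext letter (mod 26):
d(3)−u(20)=-17≡9 → j
j(9)−i(8)=1 → b
n(13)−x(23)=-10≡16 → q

jbq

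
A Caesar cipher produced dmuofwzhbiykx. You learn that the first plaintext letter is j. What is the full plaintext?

jsaulcfnhoeqd

From the crib: d(3)−j(9)=-6≡20, so the shift is 20.
Subtract 20 from each ciphertext letter:
d(3): 3−20=-17≡9 → j
m(12): 12−20=-8≡18 → s
u(20): 20−20=0 → a
o(14): 14−20=-6≡20 → u
f(5): 5−20=-15≡11 → l
w(22): 22−20=2 → c
z(25): 25−20=5 → f
h(7): 7−20=-13≡13 → n
b(1): 1−20=-19≡7 → h
i(8): 8−20=-12≡14 → o
y(24): 24−20=4 → e
k(10): 10−20=-10≡16 → q
x(23): 23−20=3 → d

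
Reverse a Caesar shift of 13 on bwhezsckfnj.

ojurmfpxsaw

b(1): 1−13=-12≡14 → o
w(22): 22−13=9 → j
h(7): 7−13=-6≡20 → u
e(4): 4−13=-9≡17 → r
z(25): 25−13=12 → m
s(18): 18−13=5 → f
c(2): 2−13=-11≡15 → p
k(10): 10−13=-3≡23 → x
f(5): 5−13=-8≡18 → s
n(13): 13−13=0 → a
j(9): 9−13=-4≡22 → w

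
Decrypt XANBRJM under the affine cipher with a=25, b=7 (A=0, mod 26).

KHUGQYV

The inverse of 25 mod 26 is 25, since 25·25=625≡1. Apply D(y)=25·(y−7) mod 26:
X(23): 25·(23−7)=400≡10 → K
A(0): 25·(0−7)=-175≡7 → H
N(13): 25·(13−7)=150≡20 → U
B(1): 25·(1−7)=-150≡6 → G
R(17): 25·(17−7)=250≡16 → Q
J(9): 25·(9−7)=50≡24 → Y
M(12): 25·(12−7)=125≡21 → V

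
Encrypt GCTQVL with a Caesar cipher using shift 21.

G(6): 6+21=27≡1 → B
C(2): 2+21=23 → X
T(19): 19+21=40≡14 → O
Q(16): 16+21=37≡11 → L
V(21): 21+21=42≡16 → Q
L(11): 11+21=32≡6 → G

BXOLQG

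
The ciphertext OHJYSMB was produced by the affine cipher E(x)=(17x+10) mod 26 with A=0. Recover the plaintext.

The inverse of 17 mod 26 is 23, since 17·23=391≡1. Apply D(y)=23·(y−10) mod 26:
O(14): 23·(14−10)=92≡14 → O
H(7): 23·(7−10)=-69≡9 → J
J(9): 23·(9−10)=-23≡3 → D
Y(24): 23·(24−10)=322≡10 → K
S(18): 23·(18−10)=184≡2 → C
M(12): 23·(12−10)=46≡20 → U
B(1): 23·(1−10)=-207≡1 → B

OJDKCUB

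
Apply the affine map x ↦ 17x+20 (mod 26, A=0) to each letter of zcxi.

z(25): 17·25+20=445≡3 → d
c(2): 17·2+20=54≡2 → c
x(23): 17·23+20=411≡21 → v
i(8): 17·8+20=156≡0 → a

dcva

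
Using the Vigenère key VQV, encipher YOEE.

Repeat the key across the message: VQVV
Y(24)+V(21): 45≡19 → T
O(14)+Q(16): 30≡4 → E
E(4)+V(21): 25 → Z
E(4)+V(21): 25 → Z

TEZZ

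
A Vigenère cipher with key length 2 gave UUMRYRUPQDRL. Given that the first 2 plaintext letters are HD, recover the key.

NR

Subtract each crib letter from the matching ciphertext letter (mod 26):
U(20)−H(7)=13 → N
U(20)−D(3)=17 → R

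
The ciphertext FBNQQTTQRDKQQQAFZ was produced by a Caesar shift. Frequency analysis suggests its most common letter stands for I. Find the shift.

The most frequent ciphertext letter is Q (appears 6 times).
Q is position 16; I is position 8.
Shift = 8.

8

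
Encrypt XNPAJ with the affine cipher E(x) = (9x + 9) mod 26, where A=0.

IWOJM

X(23): 9·23+9=216≡8 → I
N(13): 9·13+9=126≡22 → W
P(15): 9·15+9=144≡14 → O
A(0): 9·0+9=9 → J
J(9): 9·9+9=90≡12 → M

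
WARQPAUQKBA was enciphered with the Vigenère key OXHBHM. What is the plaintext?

Repeat the key across the ciphertext: OXHBHMOXHBH
W(22)−O(14): 8 → I
A(0)−X(23): -23≡3 → D
R(17)−H(7): 10 → K
Q(16)−B(1): 15 → P
P(15)−H(7): 8 → I
A(0)−M(12): -12≡14 → O
U(20)−O(14): 6 → G
Q(16)−X(23): -7≡19 → T
K(10)−H(7): 3 → D
B(1)−B(1): 0 → A
A(0)−H(7): -7≡19 → T

IDKPIOGTDAT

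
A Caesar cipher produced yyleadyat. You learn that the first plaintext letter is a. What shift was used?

From the crib: y(24)−a(0)=24, so the shift is 24.

24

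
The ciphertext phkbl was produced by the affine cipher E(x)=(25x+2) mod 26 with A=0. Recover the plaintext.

The inverse of 25 mod 26 is 25, since 25·25=625≡1. Apply D(y)=25·(y−2) mod 26:
p(15): 25·(15−2)=325≡13 → n
h(7): 25·(7−2)=125≡21 → v
k(10): 25·(10−2)=200≡18 → s
b(1): 25·(1−2)=-25≡1 → b
l(11): 25·(11−2)=225≡17 → r

nvsbr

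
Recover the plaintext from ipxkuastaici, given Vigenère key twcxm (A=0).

Repeat the key across the ciphertext: twcxmtwcxmtw
i(8)−t(19): -11≡15 → p
p(15)−w(22): -7≡19 → t
x(23)−c(2): 21 → v
k(10)−x(23): -13≡13 → n
u(20)−m(12): 8 → i
a(0)−t(19): -19≡7 → h
s(18)−w(22): -4≡22 → w
t(19)−c(2): 17 → r
a(0)−x(23): -23≡3 → d
i(8)−m(12): -4≡22 → w
c(2)−t(19): -17≡9 → j
i(8)−w(22): -14≡12 → m

ptvnihwrdwjm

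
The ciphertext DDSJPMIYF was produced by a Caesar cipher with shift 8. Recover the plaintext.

VVKBHEAQX

D(3): 3−8=-5≡21 → V
D(3): 3−8=-5≡21 → V
S(18): 18−8=10 → K
J(9): 9−8=1 → B
P(15): 15−8=7 → H
M(12): 12−8=4 → E
I(8): 8−8=0 → A
Y(24): 24−8=16 → Q
F(5): 5−8=-3≡23 → X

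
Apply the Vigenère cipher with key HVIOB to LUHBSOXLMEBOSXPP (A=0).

SPPPTVSTAFIJALQW

Repeat the key across the message: HVIOBHVIOBHVIOBH
L(11)+H(7): 18 → S
U(20)+V(21): 41≡15 → P
H(7)+I(8): 15 → P
B(1)+O(14): 15 → P
S(18)+B(1): 19 → T
O(14)+H(7): 21 → V
X(23)+V(21): 44≡18 → S
L(11)+I(8): 19 → T
M(12)+O(14): 26≡0 → A
E(4)+B(1): 5 → F
B(1)+H(7): 8 → I
O(14)+V(21): 35≡9 → J
S(18)+I(8): 26≡0 → A
X(23)+O(14): 37≡11 → L
P(15)+B(1): 16 → Q
P(15)+H(7): 22 → W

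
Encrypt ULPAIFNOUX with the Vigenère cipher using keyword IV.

CGXVQAVJCS

Repeat the key across the message: IVIVIVIVIV
U(20)+I(8): 28≡2 → C
L(11)+V(21): 32≡6 → G
P(15)+I(8): 23 → X
A(0)+V(21): 21 → V
I(8)+I(8): 16 → Q
F(5)+V(21): 26≡0 → A
N(13)+I(8): 21 → V
O(14)+V(21): 35≡9 → J
U(20)+I(8): 28≡2 → C
X(23)+V(21): 44≡18 → S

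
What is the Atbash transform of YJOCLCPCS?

Y(24) → B(1)
J(9) → Q(16)
O(14) → L(11)
C(2) → X(23)
L(11) → O(14)
C(2) → X(23)
P(15) → K(10)
C(2) → X(23)
S(18) → H(7)

BQLXOXKXH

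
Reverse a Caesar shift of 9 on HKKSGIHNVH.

YBBJXZYEMY

H(7): 7−9=-2≡24 → Y
K(10): 10−9=1 → B
K(10): 10−9=1 → B
S(18): 18−9=9 → J
G(6): 6−9=-3≡23 → X
I(8): 8−9=-1≡25 → Z
H(7): 7−9=-2≡24 → Y
N(13): 13−9=4 → E
V(21): 21−9=12 → M
H(7): 7−9=-2≡24 → Y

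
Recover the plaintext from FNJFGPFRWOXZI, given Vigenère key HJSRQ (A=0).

YEROQIWZFYQQQ

Repeat the key across the ciphertext: HJSRQHJSRQHJS
F(5)−H(7): -2≡24 → Y
N(13)−J(9): 4 → E
J(9)−S(18): -9≡17 → R
F(5)−R(17): -12≡14 → O
G(6)−Q(16): -10≡16 → Q
P(15)−H(7): 8 → I
F(5)−J(9): -4≡22 → W
R(17)−S(18): -1≡25 → Z
W(22)−R(17): 5 → F
O(14)−Q(16): -2≡24 → Y
X(23)−H(7): 16 → Q
Z(25)−J(9): 16 → Q
I(8)−S(18): -10≡16 → Q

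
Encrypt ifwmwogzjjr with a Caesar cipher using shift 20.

czqgqiatddl

i(8): 8+20=28≡2 → c
f(5): 5+20=25 → z
w(22): 22+20=42≡16 → q
m(12): 12+20=32≡6 → g
w(22): 22+20=42≡16 → q
o(14): 14+20=34≡8 → i
g(6): 6+20=26≡0 → a
z(25): 25+20=45≡19 → t
j(9): 9+20=29≡3 → d
j(9): 9+20=29≡3 → d
r(17): 17+20=37≡11 → l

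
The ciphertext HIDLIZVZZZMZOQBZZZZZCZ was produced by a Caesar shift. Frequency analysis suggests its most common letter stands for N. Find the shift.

The most frequent ciphertext letter is Z (appears 11 times).
Z is position 25; N is position 13.
Shift = 12.

12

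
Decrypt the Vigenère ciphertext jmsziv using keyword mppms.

Repeat the key across the ciphertext: mppmsm
j(9)−m(12): -3≡23 → x
m(12)−p(15): -3≡23 → x
s(18)−p(15): 3 → d
z(25)−m(12): 13 → n
i(8)−s(18): -10≡16 → q
v(21)−m(12): 9 → j

xxdnqj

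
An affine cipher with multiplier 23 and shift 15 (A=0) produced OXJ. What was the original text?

JGC

The inverse of 23 mod 26 is 17, since 23·17=391≡1. Apply D(y)=17·(y−15) mod 26:
O(14): 17·(14−15)=-17≡9 → J
X(23): 17·(23−15)=136≡6 → G
J(9): 17·(9−15)=-102≡2 → C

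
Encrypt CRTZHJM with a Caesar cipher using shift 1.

C(2): 2+1=3 → D
R(17): 17+1=18 → S
T(19): 19+1=20 → U
Z(25): 25+1=26≡0 → A
H(7): 7+1=8 → I
J(9): 9+1=10 → K
M(12): 12+1=13 → N

DSUAIKN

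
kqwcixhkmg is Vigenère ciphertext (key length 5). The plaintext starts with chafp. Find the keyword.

Subtract each crib letter from the matching ciphertext letter (mod 26):
k(10)−c(2)=8 → i
q(16)−h(7)=9 → j
w(22)−a(0)=22 → w
c(2)−f(5)=-3≡23 → x
i(8)−p(15)=-7≡19 → t

ijwxt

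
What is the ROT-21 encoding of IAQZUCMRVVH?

I(8): 8+21=29≡3 → D
A(0): 0+21=21 → V
Q(16): 16+21=37≡11 → L
Z(25): 25+21=46≡20 → U
U(20): 20+21=41≡15 → P
C(2): 2+21=23 → X
M(12): 12+21=33≡7 → H
R(17): 17+21=38≡12 → M
V(21): 21+21=42≡16 → Q
V(21): 21+21=42≡16 → Q
H(7): 7+21=28≡2 → C

DVLUPXHMQQC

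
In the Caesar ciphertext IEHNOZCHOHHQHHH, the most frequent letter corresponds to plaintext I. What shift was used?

25

The most frequent ciphertext letter is H (appears 7 times).
H is position 7; I is position 8.
Shift = -1≡25.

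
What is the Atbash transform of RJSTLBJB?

IQHGOYQY

R(17) → I(8)
J(9) → Q(16)
S(18) → H(7)
T(19) → G(6)
L(11) → O(14)
B(1) → Y(24)
J(9) → Q(16)
B(1) → Y(24)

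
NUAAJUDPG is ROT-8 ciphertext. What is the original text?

FMSSBMVHY

N(13): 13−8=5 → F
U(20): 20−8=12 → M
A(0): 0−8=-8≡18 → S
A(0): 0−8=-8≡18 → S
J(9): 9−8=1 → B
U(20): 20−8=12 → M
D(3): 3−8=-5≡21 → V
P(15): 15−8=7 → H
G(6): 6−8=-2≡24 → Y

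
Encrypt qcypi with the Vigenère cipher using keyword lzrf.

bbput

Repeat the key across the message: lzrfl
q(16)+l(11): 27≡1 → b
c(2)+z(25): 27≡1 → b
y(24)+r(17): 41≡15 → p
p(15)+f(5): 20 → u
i(8)+l(11): 19 → t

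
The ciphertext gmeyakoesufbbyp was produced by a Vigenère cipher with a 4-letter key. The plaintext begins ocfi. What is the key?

Subtract each crib letter from the matching ciphertext letter (mod 26):
g(6)−o(14)=-8≡18 → s
m(12)−c(2)=10 → k
e(4)−f(5)=-1≡25 → z
y(24)−i(8)=16 → q

skzq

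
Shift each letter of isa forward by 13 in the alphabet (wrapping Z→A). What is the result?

i(8): 8+13=21 → v
s(18): 18+13=31≡5 → f
a(0): 0+13=13 → n

vfn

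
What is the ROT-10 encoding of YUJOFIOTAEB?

Y(24): 24+10=34≡8 → I
U(20): 20+10=30≡4 → E
J(9): 9+10=19 → T
O(14): 14+10=24 → Y
F(5): 5+10=15 → P
I(8): 8+10=18 → S
O(14): 14+10=24 → Y
T(19): 19+10=29≡3 → D
A(0): 0+10=10 → K
E(4): 4+10=14 → O
B(1): 1+10=11 → L

IETYPSYDKOL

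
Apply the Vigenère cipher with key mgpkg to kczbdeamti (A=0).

wioljqgbdo

Repeat the key across the message: mgpkgmgpkg
k(10)+m(12): 22 → w
c(2)+g(6): 8 → i
z(25)+p(15): 40≡14 → o
b(1)+k(10): 11 → l
d(3)+g(6): 9 → j
e(4)+m(12): 16 → q
a(0)+g(6): 6 → g
m(12)+p(15): 27≡1 → b
t(19)+k(10): 29≡3 → d
i(8)+g(6): 14 → o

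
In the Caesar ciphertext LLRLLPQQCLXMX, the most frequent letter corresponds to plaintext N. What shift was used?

24

The most frequent ciphertext letter is L (appears 5 times).
L is position 11; N is position 13.
Shift = -2≡24.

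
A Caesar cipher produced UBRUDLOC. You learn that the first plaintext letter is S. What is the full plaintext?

SZPSBJMA

From the crib: U(20)−S(18)=2, so the shift is 2.
Subtract 2 from each ciphertext letter:
U(20): 20−2=18 → S
B(1): 1−2=-1≡25 → Z
R(17): 17−2=15 → P
U(20): 20−2=18 → S
D(3): 3−2=1 → B
L(11): 11−2=9 → J
O(14): 14−2=12 → M
C(2): 2−2=0 → A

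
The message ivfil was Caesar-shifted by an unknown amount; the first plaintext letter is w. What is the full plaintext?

From the crib: i(8)−w(22)=-14≡12, so the shift is 12.
Subtract 12 from each ciphertext letter:
i(8): 8−12=-4≡22 → w
v(21): 21−12=9 → j
f(5): 5−12=-7≡19 → t
i(8): 8−12=-4≡22 → w
l(11): 11−12=-1≡25 → z

wjtwz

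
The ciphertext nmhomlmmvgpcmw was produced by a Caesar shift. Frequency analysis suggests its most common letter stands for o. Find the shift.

24

The most frequent ciphertext letter is m (appears 5 times).
m is position 12; o is position 14.
Shift = -2≡24.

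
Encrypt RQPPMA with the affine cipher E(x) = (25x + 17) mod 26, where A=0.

ABCCFR

R(17): 25·17+17=442≡0 → A
Q(16): 25·16+17=417≡1 → B
P(15): 25·15+17=392≡2 → C
P(15): 25·15+17=392≡2 → C
M(12): 25·12+17=317≡5 → F
A(0): 25·0+17=17 → R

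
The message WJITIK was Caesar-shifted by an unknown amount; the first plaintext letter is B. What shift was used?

From the crib: W(22)−B(1)=21, so the shift is 21.

21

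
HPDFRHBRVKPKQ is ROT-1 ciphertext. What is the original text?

H(7): 7−1=6 → G
P(15): 15−1=14 → O
D(3): 3−1=2 → C
F(5): 5−1=4 → E
R(17): 17−1=16 → Q
H(7): 7−1=6 → G
B(1): 1−1=0 → A
R(17): 17−1=16 → Q
V(21): 21−1=20 → U
K(10): 10−1=9 → J
P(15): 15−1=14 → O
K(10): 10−1=9 → J
Q(16): 16−1=15 → P

GOCEQGAQUJOJP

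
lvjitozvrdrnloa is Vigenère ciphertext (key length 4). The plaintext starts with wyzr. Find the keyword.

pxkr

Subtract each crib letter from the matching ciphertext letter (mod 26):
l(11)−w(22)=-11≡15 → p
v(21)−y(24)=-3≡23 → x
j(9)−z(25)=-16≡10 → k
i(8)−r(17)=-9≡17 → r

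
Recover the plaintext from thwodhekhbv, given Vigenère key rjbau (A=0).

cyvojqvjhhe

Repeat the key across the ciphertext: rjbaurjbaur
t(19)−r(17): 2 → c
h(7)−j(9): -2≡24 → y
w(22)−b(1): 21 → v
o(14)−a(0): 14 → o
d(3)−u(20): -17≡9 → j
h(7)−r(17): -10≡16 → q
e(4)−j(9): -5≡21 → v
k(10)−b(1): 9 → j
h(7)−a(0): 7 → h
b(1)−u(20): -19≡7 → h
v(21)−r(17): 4 → e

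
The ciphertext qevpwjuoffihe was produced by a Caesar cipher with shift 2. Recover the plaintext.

octnuhsmddgfc

q(16): 16−2=14 → o
e(4): 4−2=2 → c
v(21): 21−2=19 → t
p(15): 15−2=13 → n
w(22): 22−2=20 → u
j(9): 9−2=7 → h
u(20): 20−2=18 → s
o(14): 14−2=12 → m
f(5): 5−2=3 → d
f(5): 5−2=3 → d
i(8): 8−2=6 → g
h(7): 7−2=5 → f
e(4): 4−2=2 → c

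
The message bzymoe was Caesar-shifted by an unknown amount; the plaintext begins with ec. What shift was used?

From the crib: b(1)−e(4)=-3≡23, so the shift is 23.

23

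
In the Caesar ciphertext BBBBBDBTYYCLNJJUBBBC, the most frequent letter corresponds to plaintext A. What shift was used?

1

The most frequent ciphertext letter is B (appears 9 times).
B is position 1; A is position 0.
Shift = 1.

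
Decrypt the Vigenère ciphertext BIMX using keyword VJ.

Repeat the key across the ciphertext: VJVJ
B(1)−V(21): -20≡6 → G
I(8)−J(9): -1≡25 → Z
M(12)−V(21): -9≡17 → R
X(23)−J(9): 14 → O

GZRO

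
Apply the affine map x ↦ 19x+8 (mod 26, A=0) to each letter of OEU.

OGY

O(14): 19·14+8=274≡14 → O
E(4): 19·4+8=84≡6 → G
U(20): 19·20+8=388≡24 → Y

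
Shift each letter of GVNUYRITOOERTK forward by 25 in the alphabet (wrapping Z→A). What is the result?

G(6): 6+25=31≡5 → F
V(21): 21+25=46≡20 → U
N(13): 13+25=38≡12 → M
U(20): 20+25=45≡19 → T
Y(24): 24+25=49≡23 → X
R(17): 17+25=42≡16 → Q
I(8): 8+25=33≡7 → H
T(19): 19+25=44≡18 → S
O(14): 14+25=39≡13 → N
O(14): 14+25=39≡13 → N
E(4): 4+25=29≡3 → D
R(17): 17+25=42≡16 → Q
T(19): 19+25=44≡18 → S
K(10): 10+25=35≡9 → J

FUMTXQHSNNDQSJ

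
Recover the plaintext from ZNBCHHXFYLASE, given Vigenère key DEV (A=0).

Repeat the key across the ciphertext: DEVDEVDEVDEVD
Z(25)−D(3): 22 → W
N(13)−E(4): 9 → J
B(1)−V(21): -20≡6 → G
C(2)−D(3): -1≡25 → Z
H(7)−E(4): 3 → D
H(7)−V(21): -14≡12 → M
X(23)−D(3): 20 → U
F(5)−E(4): 1 → B
Y(24)−V(21): 3 → D
L(11)−D(3): 8 → I
A(0)−E(4): -4≡22 → W
S(18)−V(21): -3≡23 → X
E(4)−D(3): 1 → B

WJGZDMUBDIWXB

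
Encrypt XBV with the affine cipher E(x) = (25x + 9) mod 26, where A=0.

X(23): 25·23+9=584≡12 → M
B(1): 25·1+9=34≡8 → I
V(21): 25·21+9=534≡14 → O

MIO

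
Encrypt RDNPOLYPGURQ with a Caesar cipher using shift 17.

IUEGFCPGXLIH

R(17): 17+17=34≡8 → I
D(3): 3+17=20 → U
N(13): 13+17=30≡4 → E
P(15): 15+17=32≡6 → G
O(14): 14+17=31≡5 → F
L(11): 11+17=28≡2 → C
Y(24): 24+17=41≡15 → P
P(15): 15+17=32≡6 → G
G(6): 6+17=23 → X
U(20): 20+17=37≡11 → L
R(17): 17+17=34≡8 → I
Q(16): 16+17=33≡7 → H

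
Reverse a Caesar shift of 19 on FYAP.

MFHW

F(5): 5−19=-14≡12 → M
Y(24): 24−19=5 → F
A(0): 0−19=-19≡7 → H
P(15): 15−19=-4≡22 → W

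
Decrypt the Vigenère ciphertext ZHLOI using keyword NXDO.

Repeat the key across the ciphertext: NXDON
Z(25)−N(13): 12 → M
H(7)−X(23): -16≡10 → K
L(11)−D(3): 8 → I
O(14)−O(14): 0 → A
I(8)−N(13): -5≡21 → V

MKIAV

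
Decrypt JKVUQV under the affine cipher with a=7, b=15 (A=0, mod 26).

The inverse of 7 mod 26 is 15, since 7·15=105≡1. Apply D(y)=15·(y−15) mod 26:
J(9): 15·(9−15)=-90≡14 → O
K(10): 15·(10−15)=-75≡3 → D
V(21): 15·(21−15)=90≡12 → M
U(20): 15·(20−15)=75≡23 → X
Q(16): 15·(16−15)=15 → P
V(21): 15·(21−15)=90≡12 → M

ODMXPM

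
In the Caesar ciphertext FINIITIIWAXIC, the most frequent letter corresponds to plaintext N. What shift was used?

The most frequent ciphertext letter is I (appears 6 times).
I is position 8; N is position 13.
Shift = -5≡21.

21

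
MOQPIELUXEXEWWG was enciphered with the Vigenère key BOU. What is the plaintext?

Repeat the key across the ciphertext: BOUBOUBOUBOUBOU
M(12)−B(1): 11 → L
O(14)−O(14): 0 → A
Q(16)−U(20): -4≡22 → W
P(15)−B(1): 14 → O
I(8)−O(14): -6≡20 → U
E(4)−U(20): -16≡10 → K
L(11)−B(1): 10 → K
U(20)−O(14): 6 → G
X(23)−U(20): 3 → D
E(4)−B(1): 3 → D
X(23)−O(14): 9 → J
E(4)−U(20): -16≡10 → K
W(22)−B(1): 21 → V
W(22)−O(14): 8 → I
G(6)−U(20): -14≡12 → M

LAWOUKKGDDJKVIM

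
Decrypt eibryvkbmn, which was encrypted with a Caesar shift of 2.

cgzpwtizkl

e(4): 4−2=2 → c
i(8): 8−2=6 → g
b(1): 1−2=-1≡25 → z
r(17): 17−2=15 → p
y(24): 24−2=22 → w
v(21): 21−2=19 → t
k(10): 10−2=8 → i
b(1): 1−2=-1≡25 → z
m(12): 12−2=10 → k
n(13): 13−2=11 → l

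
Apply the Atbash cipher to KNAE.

PMZV

K(10) → P(15)
N(13) → M(12)
A(0) → Z(25)
E(4) → V(21)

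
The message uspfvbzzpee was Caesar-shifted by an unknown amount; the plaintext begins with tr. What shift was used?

From the crib: u(20)−t(19)=1, so the shift is 1.

1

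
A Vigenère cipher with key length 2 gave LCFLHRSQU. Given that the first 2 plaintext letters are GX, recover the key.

Subtract each crib letter from the matching ciphertext letter (mod 26):
L(11)−G(6)=5 → F
C(2)−X(23)=-21≡5 → F

FF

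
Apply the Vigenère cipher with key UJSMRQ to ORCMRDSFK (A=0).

Repeat the key across the message: UJSMRQUJS
O(14)+U(20): 34≡8 → I
R(17)+J(9): 26≡0 → A
C(2)+S(18): 20 → U
M(12)+M(12): 24 → Y
R(17)+R(17): 34≡8 → I
D(3)+Q(16): 19 → T
S(18)+U(20): 38≡12 → M
F(5)+J(9): 14 → O
K(10)+S(18): 28≡2 → C

IAUYITMOC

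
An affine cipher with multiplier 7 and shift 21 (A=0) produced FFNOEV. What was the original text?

The inverse of 7 mod 26 is 15, since 7·15=105≡1. Apply D(y)=15·(y−21) mod 26:
F(5): 15·(5−21)=-240≡20 → U
F(5): 15·(5−21)=-240≡20 → U
N(13): 15·(13−21)=-120≡10 → K
O(14): 15·(14−21)=-105≡25 → Z
E(4): 15·(4−21)=-255≡5 → F
V(21): 15·(21−21)=0 → A

UUKZFA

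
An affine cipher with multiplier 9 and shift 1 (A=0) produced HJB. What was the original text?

The inverse of 9 mod 26 is 3, since 9·3=27≡1. Apply D(y)=3·(y−1) mod 26:
H(7): 3·(7−1)=18 → S
J(9): 3·(9−1)=24 → Y
B(1): 3·(1−1)=0 → A

SYA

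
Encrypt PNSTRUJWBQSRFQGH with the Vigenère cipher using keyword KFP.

Repeat the key across the message: KFPKFPKFPKFPKFPK
P(15)+K(10): 25 → Z
N(13)+F(5): 18 → S
S(18)+P(15): 33≡7 → H
T(19)+K(10): 29≡3 → D
R(17)+F(5): 22 → W
U(20)+P(15): 35≡9 → J
J(9)+K(10): 19 → T
W(22)+F(5): 27≡1 → B
B(1)+P(15): 16 → Q
Q(16)+K(10): 26≡0 → A
S(18)+F(5): 23 → X
R(17)+P(15): 32≡6 → G
F(5)+K(10): 15 → P
Q(16)+F(5): 21 → V
G(6)+P(15): 21 → V
H(7)+K(10): 17 → R

ZSHDWJTBQAXGPVVR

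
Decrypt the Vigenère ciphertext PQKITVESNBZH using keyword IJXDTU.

Repeat the key across the ciphertext: IJXDTUIJXDTU
P(15)−I(8): 7 → H
Q(16)−J(9): 7 → H
K(10)−X(23): -13≡13 → N
I(8)−D(3): 5 → F
T(19)−T(19): 0 → A
V(21)−U(20): 1 → B
E(4)−I(8): -4≡22 → W
S(18)−J(9): 9 → J
N(13)−X(23): -10≡16 → Q
B(1)−D(3): -2≡24 → Y
Z(25)−T(19): 6 → G
H(7)−U(20): -13≡13 → N

HHNFABWJQYGN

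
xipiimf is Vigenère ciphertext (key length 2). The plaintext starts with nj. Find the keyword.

Subtract each crib letter from the matching ciphertext letter (mod 26):
x(23)−n(13)=10 → k
i(8)−j(9)=-1≡25 → z

kz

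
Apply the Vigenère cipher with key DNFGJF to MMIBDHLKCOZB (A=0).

PZNHMMOXHUIG

Repeat the key across the message: DNFGJFDNFGJF
M(12)+D(3): 15 → P
M(12)+N(13): 25 → Z
I(8)+F(5): 13 → N
B(1)+G(6): 7 → H
D(3)+J(9): 12 → M
H(7)+F(5): 12 → M
L(11)+D(3): 14 → O
K(10)+N(13): 23 → X
C(2)+F(5): 7 → H
O(14)+G(6): 20 → U
Z(25)+J(9): 34≡8 → I
B(1)+F(5): 6 → G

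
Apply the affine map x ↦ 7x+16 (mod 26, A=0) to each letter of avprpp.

qhrfrr

a(0): 7·0+16=16 → q
v(21): 7·21+16=163≡7 → h
p(15): 7·15+16=121≡17 → r
r(17): 7·17+16=135≡5 → f
p(15): 7·15+16=121≡17 → r
p(15): 7·15+16=121≡17 → r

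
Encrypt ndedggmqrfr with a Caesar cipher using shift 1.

n(13): 13+1=14 → o
d(3): 3+1=4 → e
e(4): 4+1=5 → f
d(3): 3+1=4 → e
g(6): 6+1=7 → h
g(6): 6+1=7 → h
m(12): 12+1=13 → n
q(16): 16+1=17 → r
r(17): 17+1=18 → s
f(5): 5+1=6 → g
r(17): 17+1=18 → s

oefehhnrsgs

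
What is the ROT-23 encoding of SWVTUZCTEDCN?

S(18): 18+23=41≡15 → P
W(22): 22+23=45≡19 → T
V(21): 21+23=44≡18 → S
T(19): 19+23=42≡16 → Q
U(20): 20+23=43≡17 → R
Z(25): 25+23=48≡22 → W
C(2): 2+23=25 → Z
T(19): 19+23=42≡16 → Q
E(4): 4+23=27≡1 → B
D(3): 3+23=26≡0 → A
C(2): 2+23=25 → Z
N(13): 13+23=36≡10 → K

PTSQRWZQBAZK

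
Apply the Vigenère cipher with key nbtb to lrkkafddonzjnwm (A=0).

ysdlngweboskaxf

Repeat the key across the message: nbtbnbtbnbtbnbt
l(11)+n(13): 24 → y
r(17)+b(1): 18 → s
k(10)+t(19): 29≡3 → d
k(10)+b(1): 11 → l
a(0)+n(13): 13 → n
f(5)+b(1): 6 → g
d(3)+t(19): 22 → w
d(3)+b(1): 4 → e
o(14)+n(13): 27≡1 → b
n(13)+b(1): 14 → o
z(25)+t(19): 44≡18 → s
j(9)+b(1): 10 → k
n(13)+n(13): 26≡0 → a
w(22)+b(1): 23 → x
m(12)+t(19): 31≡5 → f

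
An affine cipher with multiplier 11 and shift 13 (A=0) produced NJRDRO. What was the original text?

The inverse of 11 mod 26 is 19, since 11·19=209≡1. Apply D(y)=19·(y−13) mod 26:
N(13): 19·(13−13)=0 → A
J(9): 19·(9−13)=-76≡2 → C
R(17): 19·(17−13)=76≡24 → Y
D(3): 19·(3−13)=-190≡18 → S
R(17): 19·(17−13)=76≡24 → Y
O(14): 19·(14−13)=19 → T

ACYSYT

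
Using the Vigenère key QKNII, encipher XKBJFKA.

Repeat the key across the message: QKNIIQK
X(23)+Q(16): 39≡13 → N
K(10)+K(10): 20 → U
B(1)+N(13): 14 → O
J(9)+I(8): 17 → R
F(5)+I(8): 13 → N
K(10)+Q(16): 26≡0 → A
A(0)+K(10): 10 → K

NUORNAK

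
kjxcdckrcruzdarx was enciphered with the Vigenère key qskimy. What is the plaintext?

Repeat the key across the ciphertext: qskimyqskimyqski
k(10)−q(16): -6≡20 → u
j(9)−s(18): -9≡17 → r
x(23)−k(10): 13 → n
c(2)−i(8): -6≡20 → u
d(3)−m(12): -9≡17 → r
c(2)−y(24): -22≡4 → e
k(10)−q(16): -6≡20 → u
r(17)−s(18): -1≡25 → z
c(2)−k(10): -8≡18 → s
r(17)−i(8): 9 → j
u(20)−m(12): 8 → i
z(25)−y(24): 1 → b
d(3)−q(16): -13≡13 → n
a(0)−s(18): -18≡8 → i
r(17)−k(10): 7 → h
x(23)−i(8): 15 → p

urnureuzsjibnihp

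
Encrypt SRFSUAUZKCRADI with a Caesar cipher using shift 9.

BAOBDJDITLAJMR

S(18): 18+9=27≡1 → B
R(17): 17+9=26≡0 → A
F(5): 5+9=14 → O
S(18): 18+9=27≡1 → B
U(20): 20+9=29≡3 → D
A(0): 0+9=9 → J
U(20): 20+9=29≡3 → D
Z(25): 25+9=34≡8 → I
K(10): 10+9=19 → T
C(2): 2+9=11 → L
R(17): 17+9=26≡0 → A
A(0): 0+9=9 → J
D(3): 3+9=12 → M
I(8): 8+9=17 → R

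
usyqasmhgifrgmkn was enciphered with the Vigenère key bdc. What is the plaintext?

Repeat the key across the ciphertext: bdcbdcbdcbdcbdcb
u(20)−b(1): 19 → t
s(18)−d(3): 15 → p
y(24)−c(2): 22 → w
q(16)−b(1): 15 → p
a(0)−d(3): -3≡23 → x
s(18)−c(2): 16 → q
m(12)−b(1): 11 → l
h(7)−d(3): 4 → e
g(6)−c(2): 4 → e
i(8)−b(1): 7 → h
f(5)−d(3): 2 → c
r(17)−c(2): 15 → p
g(6)−b(1): 5 → f
m(12)−d(3): 9 → j
k(10)−c(2): 8 → i
n(13)−b(1): 12 → m

tpwpxqleehcpfjim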